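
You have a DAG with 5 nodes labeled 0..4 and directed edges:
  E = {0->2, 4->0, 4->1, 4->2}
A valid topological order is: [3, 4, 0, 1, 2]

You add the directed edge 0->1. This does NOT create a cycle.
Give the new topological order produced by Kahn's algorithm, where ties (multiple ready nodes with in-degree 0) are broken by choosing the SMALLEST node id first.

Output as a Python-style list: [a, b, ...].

Answer: [3, 4, 0, 1, 2]

Derivation:
Old toposort: [3, 4, 0, 1, 2]
Added edge: 0->1
Position of 0 (2) < position of 1 (3). Old order still valid.
Run Kahn's algorithm (break ties by smallest node id):
  initial in-degrees: [1, 2, 2, 0, 0]
  ready (indeg=0): [3, 4]
  pop 3: no out-edges | ready=[4] | order so far=[3]
  pop 4: indeg[0]->0; indeg[1]->1; indeg[2]->1 | ready=[0] | order so far=[3, 4]
  pop 0: indeg[1]->0; indeg[2]->0 | ready=[1, 2] | order so far=[3, 4, 0]
  pop 1: no out-edges | ready=[2] | order so far=[3, 4, 0, 1]
  pop 2: no out-edges | ready=[] | order so far=[3, 4, 0, 1, 2]
  Result: [3, 4, 0, 1, 2]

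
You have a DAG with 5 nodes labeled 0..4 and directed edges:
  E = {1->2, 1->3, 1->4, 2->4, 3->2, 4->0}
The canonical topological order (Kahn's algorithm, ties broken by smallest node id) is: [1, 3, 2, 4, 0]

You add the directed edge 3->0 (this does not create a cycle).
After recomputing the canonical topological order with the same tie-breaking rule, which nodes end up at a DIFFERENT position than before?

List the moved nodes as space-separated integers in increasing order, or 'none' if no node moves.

Old toposort: [1, 3, 2, 4, 0]
Added edge 3->0
Recompute Kahn (smallest-id tiebreak):
  initial in-degrees: [2, 0, 2, 1, 2]
  ready (indeg=0): [1]
  pop 1: indeg[2]->1; indeg[3]->0; indeg[4]->1 | ready=[3] | order so far=[1]
  pop 3: indeg[0]->1; indeg[2]->0 | ready=[2] | order so far=[1, 3]
  pop 2: indeg[4]->0 | ready=[4] | order so far=[1, 3, 2]
  pop 4: indeg[0]->0 | ready=[0] | order so far=[1, 3, 2, 4]
  pop 0: no out-edges | ready=[] | order so far=[1, 3, 2, 4, 0]
New canonical toposort: [1, 3, 2, 4, 0]
Compare positions:
  Node 0: index 4 -> 4 (same)
  Node 1: index 0 -> 0 (same)
  Node 2: index 2 -> 2 (same)
  Node 3: index 1 -> 1 (same)
  Node 4: index 3 -> 3 (same)
Nodes that changed position: none

Answer: none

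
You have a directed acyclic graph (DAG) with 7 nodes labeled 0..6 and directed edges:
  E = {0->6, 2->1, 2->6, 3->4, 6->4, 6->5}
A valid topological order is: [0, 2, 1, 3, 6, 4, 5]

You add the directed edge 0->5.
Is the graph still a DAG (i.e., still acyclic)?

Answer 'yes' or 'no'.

Answer: yes

Derivation:
Given toposort: [0, 2, 1, 3, 6, 4, 5]
Position of 0: index 0; position of 5: index 6
New edge 0->5: forward
Forward edge: respects the existing order. Still a DAG, same toposort still valid.
Still a DAG? yes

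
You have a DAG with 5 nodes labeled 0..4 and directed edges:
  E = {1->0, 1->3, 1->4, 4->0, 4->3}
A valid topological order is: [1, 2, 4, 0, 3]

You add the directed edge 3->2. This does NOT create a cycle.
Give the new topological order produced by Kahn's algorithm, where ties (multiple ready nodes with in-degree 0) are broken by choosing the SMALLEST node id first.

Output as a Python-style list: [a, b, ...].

Answer: [1, 4, 0, 3, 2]

Derivation:
Old toposort: [1, 2, 4, 0, 3]
Added edge: 3->2
Position of 3 (4) > position of 2 (1). Must reorder: 3 must now come before 2.
Run Kahn's algorithm (break ties by smallest node id):
  initial in-degrees: [2, 0, 1, 2, 1]
  ready (indeg=0): [1]
  pop 1: indeg[0]->1; indeg[3]->1; indeg[4]->0 | ready=[4] | order so far=[1]
  pop 4: indeg[0]->0; indeg[3]->0 | ready=[0, 3] | order so far=[1, 4]
  pop 0: no out-edges | ready=[3] | order so far=[1, 4, 0]
  pop 3: indeg[2]->0 | ready=[2] | order so far=[1, 4, 0, 3]
  pop 2: no out-edges | ready=[] | order so far=[1, 4, 0, 3, 2]
  Result: [1, 4, 0, 3, 2]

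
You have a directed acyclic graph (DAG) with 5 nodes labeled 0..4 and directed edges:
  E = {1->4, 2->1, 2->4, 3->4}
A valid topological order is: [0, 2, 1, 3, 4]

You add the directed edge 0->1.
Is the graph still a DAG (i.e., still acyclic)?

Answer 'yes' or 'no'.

Answer: yes

Derivation:
Given toposort: [0, 2, 1, 3, 4]
Position of 0: index 0; position of 1: index 2
New edge 0->1: forward
Forward edge: respects the existing order. Still a DAG, same toposort still valid.
Still a DAG? yes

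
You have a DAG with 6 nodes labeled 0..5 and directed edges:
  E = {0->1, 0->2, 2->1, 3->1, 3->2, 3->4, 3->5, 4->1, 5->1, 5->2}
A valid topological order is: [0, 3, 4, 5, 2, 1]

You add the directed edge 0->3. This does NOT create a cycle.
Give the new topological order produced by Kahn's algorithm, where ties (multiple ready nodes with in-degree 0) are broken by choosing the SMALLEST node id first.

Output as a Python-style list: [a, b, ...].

Answer: [0, 3, 4, 5, 2, 1]

Derivation:
Old toposort: [0, 3, 4, 5, 2, 1]
Added edge: 0->3
Position of 0 (0) < position of 3 (1). Old order still valid.
Run Kahn's algorithm (break ties by smallest node id):
  initial in-degrees: [0, 5, 3, 1, 1, 1]
  ready (indeg=0): [0]
  pop 0: indeg[1]->4; indeg[2]->2; indeg[3]->0 | ready=[3] | order so far=[0]
  pop 3: indeg[1]->3; indeg[2]->1; indeg[4]->0; indeg[5]->0 | ready=[4, 5] | order so far=[0, 3]
  pop 4: indeg[1]->2 | ready=[5] | order so far=[0, 3, 4]
  pop 5: indeg[1]->1; indeg[2]->0 | ready=[2] | order so far=[0, 3, 4, 5]
  pop 2: indeg[1]->0 | ready=[1] | order so far=[0, 3, 4, 5, 2]
  pop 1: no out-edges | ready=[] | order so far=[0, 3, 4, 5, 2, 1]
  Result: [0, 3, 4, 5, 2, 1]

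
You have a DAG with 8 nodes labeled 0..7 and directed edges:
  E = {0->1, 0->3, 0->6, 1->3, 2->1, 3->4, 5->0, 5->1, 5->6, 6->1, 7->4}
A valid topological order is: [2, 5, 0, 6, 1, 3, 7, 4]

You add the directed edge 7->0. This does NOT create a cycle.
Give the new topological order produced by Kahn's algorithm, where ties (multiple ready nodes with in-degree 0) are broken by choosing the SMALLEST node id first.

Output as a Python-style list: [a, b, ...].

Old toposort: [2, 5, 0, 6, 1, 3, 7, 4]
Added edge: 7->0
Position of 7 (6) > position of 0 (2). Must reorder: 7 must now come before 0.
Run Kahn's algorithm (break ties by smallest node id):
  initial in-degrees: [2, 4, 0, 2, 2, 0, 2, 0]
  ready (indeg=0): [2, 5, 7]
  pop 2: indeg[1]->3 | ready=[5, 7] | order so far=[2]
  pop 5: indeg[0]->1; indeg[1]->2; indeg[6]->1 | ready=[7] | order so far=[2, 5]
  pop 7: indeg[0]->0; indeg[4]->1 | ready=[0] | order so far=[2, 5, 7]
  pop 0: indeg[1]->1; indeg[3]->1; indeg[6]->0 | ready=[6] | order so far=[2, 5, 7, 0]
  pop 6: indeg[1]->0 | ready=[1] | order so far=[2, 5, 7, 0, 6]
  pop 1: indeg[3]->0 | ready=[3] | order so far=[2, 5, 7, 0, 6, 1]
  pop 3: indeg[4]->0 | ready=[4] | order so far=[2, 5, 7, 0, 6, 1, 3]
  pop 4: no out-edges | ready=[] | order so far=[2, 5, 7, 0, 6, 1, 3, 4]
  Result: [2, 5, 7, 0, 6, 1, 3, 4]

Answer: [2, 5, 7, 0, 6, 1, 3, 4]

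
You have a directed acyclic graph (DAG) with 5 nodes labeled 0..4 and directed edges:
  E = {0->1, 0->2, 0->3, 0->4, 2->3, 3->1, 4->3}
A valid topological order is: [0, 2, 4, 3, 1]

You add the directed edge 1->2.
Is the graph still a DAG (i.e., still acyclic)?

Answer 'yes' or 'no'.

Answer: no

Derivation:
Given toposort: [0, 2, 4, 3, 1]
Position of 1: index 4; position of 2: index 1
New edge 1->2: backward (u after v in old order)
Backward edge: old toposort is now invalid. Check if this creates a cycle.
Does 2 already reach 1? Reachable from 2: [1, 2, 3]. YES -> cycle!
Still a DAG? no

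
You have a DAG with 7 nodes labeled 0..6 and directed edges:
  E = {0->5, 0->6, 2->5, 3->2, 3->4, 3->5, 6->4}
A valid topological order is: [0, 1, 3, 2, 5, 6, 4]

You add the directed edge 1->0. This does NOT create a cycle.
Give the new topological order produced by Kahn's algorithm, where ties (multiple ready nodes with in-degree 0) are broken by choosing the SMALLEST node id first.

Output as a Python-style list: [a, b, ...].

Answer: [1, 0, 3, 2, 5, 6, 4]

Derivation:
Old toposort: [0, 1, 3, 2, 5, 6, 4]
Added edge: 1->0
Position of 1 (1) > position of 0 (0). Must reorder: 1 must now come before 0.
Run Kahn's algorithm (break ties by smallest node id):
  initial in-degrees: [1, 0, 1, 0, 2, 3, 1]
  ready (indeg=0): [1, 3]
  pop 1: indeg[0]->0 | ready=[0, 3] | order so far=[1]
  pop 0: indeg[5]->2; indeg[6]->0 | ready=[3, 6] | order so far=[1, 0]
  pop 3: indeg[2]->0; indeg[4]->1; indeg[5]->1 | ready=[2, 6] | order so far=[1, 0, 3]
  pop 2: indeg[5]->0 | ready=[5, 6] | order so far=[1, 0, 3, 2]
  pop 5: no out-edges | ready=[6] | order so far=[1, 0, 3, 2, 5]
  pop 6: indeg[4]->0 | ready=[4] | order so far=[1, 0, 3, 2, 5, 6]
  pop 4: no out-edges | ready=[] | order so far=[1, 0, 3, 2, 5, 6, 4]
  Result: [1, 0, 3, 2, 5, 6, 4]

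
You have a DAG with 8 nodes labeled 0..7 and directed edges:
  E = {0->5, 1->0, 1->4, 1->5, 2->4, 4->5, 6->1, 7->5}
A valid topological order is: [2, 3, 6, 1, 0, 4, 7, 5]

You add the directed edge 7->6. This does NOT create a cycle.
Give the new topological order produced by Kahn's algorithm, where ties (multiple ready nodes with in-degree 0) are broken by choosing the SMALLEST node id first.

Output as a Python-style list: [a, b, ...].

Answer: [2, 3, 7, 6, 1, 0, 4, 5]

Derivation:
Old toposort: [2, 3, 6, 1, 0, 4, 7, 5]
Added edge: 7->6
Position of 7 (6) > position of 6 (2). Must reorder: 7 must now come before 6.
Run Kahn's algorithm (break ties by smallest node id):
  initial in-degrees: [1, 1, 0, 0, 2, 4, 1, 0]
  ready (indeg=0): [2, 3, 7]
  pop 2: indeg[4]->1 | ready=[3, 7] | order so far=[2]
  pop 3: no out-edges | ready=[7] | order so far=[2, 3]
  pop 7: indeg[5]->3; indeg[6]->0 | ready=[6] | order so far=[2, 3, 7]
  pop 6: indeg[1]->0 | ready=[1] | order so far=[2, 3, 7, 6]
  pop 1: indeg[0]->0; indeg[4]->0; indeg[5]->2 | ready=[0, 4] | order so far=[2, 3, 7, 6, 1]
  pop 0: indeg[5]->1 | ready=[4] | order so far=[2, 3, 7, 6, 1, 0]
  pop 4: indeg[5]->0 | ready=[5] | order so far=[2, 3, 7, 6, 1, 0, 4]
  pop 5: no out-edges | ready=[] | order so far=[2, 3, 7, 6, 1, 0, 4, 5]
  Result: [2, 3, 7, 6, 1, 0, 4, 5]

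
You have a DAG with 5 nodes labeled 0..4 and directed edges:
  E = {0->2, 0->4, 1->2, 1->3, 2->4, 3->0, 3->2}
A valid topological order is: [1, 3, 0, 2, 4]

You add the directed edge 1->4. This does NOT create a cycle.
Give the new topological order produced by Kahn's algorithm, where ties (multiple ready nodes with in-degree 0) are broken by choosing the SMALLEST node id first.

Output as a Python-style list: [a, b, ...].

Answer: [1, 3, 0, 2, 4]

Derivation:
Old toposort: [1, 3, 0, 2, 4]
Added edge: 1->4
Position of 1 (0) < position of 4 (4). Old order still valid.
Run Kahn's algorithm (break ties by smallest node id):
  initial in-degrees: [1, 0, 3, 1, 3]
  ready (indeg=0): [1]
  pop 1: indeg[2]->2; indeg[3]->0; indeg[4]->2 | ready=[3] | order so far=[1]
  pop 3: indeg[0]->0; indeg[2]->1 | ready=[0] | order so far=[1, 3]
  pop 0: indeg[2]->0; indeg[4]->1 | ready=[2] | order so far=[1, 3, 0]
  pop 2: indeg[4]->0 | ready=[4] | order so far=[1, 3, 0, 2]
  pop 4: no out-edges | ready=[] | order so far=[1, 3, 0, 2, 4]
  Result: [1, 3, 0, 2, 4]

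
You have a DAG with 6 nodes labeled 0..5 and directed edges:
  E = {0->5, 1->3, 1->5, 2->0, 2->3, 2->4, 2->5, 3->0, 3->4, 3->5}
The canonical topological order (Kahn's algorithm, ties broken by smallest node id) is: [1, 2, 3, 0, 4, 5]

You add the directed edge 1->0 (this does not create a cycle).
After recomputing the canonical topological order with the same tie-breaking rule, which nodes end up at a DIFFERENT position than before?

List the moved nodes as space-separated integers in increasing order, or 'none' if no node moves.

Answer: none

Derivation:
Old toposort: [1, 2, 3, 0, 4, 5]
Added edge 1->0
Recompute Kahn (smallest-id tiebreak):
  initial in-degrees: [3, 0, 0, 2, 2, 4]
  ready (indeg=0): [1, 2]
  pop 1: indeg[0]->2; indeg[3]->1; indeg[5]->3 | ready=[2] | order so far=[1]
  pop 2: indeg[0]->1; indeg[3]->0; indeg[4]->1; indeg[5]->2 | ready=[3] | order so far=[1, 2]
  pop 3: indeg[0]->0; indeg[4]->0; indeg[5]->1 | ready=[0, 4] | order so far=[1, 2, 3]
  pop 0: indeg[5]->0 | ready=[4, 5] | order so far=[1, 2, 3, 0]
  pop 4: no out-edges | ready=[5] | order so far=[1, 2, 3, 0, 4]
  pop 5: no out-edges | ready=[] | order so far=[1, 2, 3, 0, 4, 5]
New canonical toposort: [1, 2, 3, 0, 4, 5]
Compare positions:
  Node 0: index 3 -> 3 (same)
  Node 1: index 0 -> 0 (same)
  Node 2: index 1 -> 1 (same)
  Node 3: index 2 -> 2 (same)
  Node 4: index 4 -> 4 (same)
  Node 5: index 5 -> 5 (same)
Nodes that changed position: none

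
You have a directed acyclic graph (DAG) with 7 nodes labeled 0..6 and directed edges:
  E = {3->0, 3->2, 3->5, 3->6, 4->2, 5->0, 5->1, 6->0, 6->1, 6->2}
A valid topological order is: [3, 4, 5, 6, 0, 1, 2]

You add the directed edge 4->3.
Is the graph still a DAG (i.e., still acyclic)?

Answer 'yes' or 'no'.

Given toposort: [3, 4, 5, 6, 0, 1, 2]
Position of 4: index 1; position of 3: index 0
New edge 4->3: backward (u after v in old order)
Backward edge: old toposort is now invalid. Check if this creates a cycle.
Does 3 already reach 4? Reachable from 3: [0, 1, 2, 3, 5, 6]. NO -> still a DAG (reorder needed).
Still a DAG? yes

Answer: yes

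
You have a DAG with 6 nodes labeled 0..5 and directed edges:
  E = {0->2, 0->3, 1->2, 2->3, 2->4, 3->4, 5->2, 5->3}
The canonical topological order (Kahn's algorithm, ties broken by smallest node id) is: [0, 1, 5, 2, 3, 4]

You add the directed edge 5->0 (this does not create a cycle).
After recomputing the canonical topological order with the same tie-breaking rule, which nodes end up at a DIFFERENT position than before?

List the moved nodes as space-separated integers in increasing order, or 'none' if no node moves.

Answer: 0 1 5

Derivation:
Old toposort: [0, 1, 5, 2, 3, 4]
Added edge 5->0
Recompute Kahn (smallest-id tiebreak):
  initial in-degrees: [1, 0, 3, 3, 2, 0]
  ready (indeg=0): [1, 5]
  pop 1: indeg[2]->2 | ready=[5] | order so far=[1]
  pop 5: indeg[0]->0; indeg[2]->1; indeg[3]->2 | ready=[0] | order so far=[1, 5]
  pop 0: indeg[2]->0; indeg[3]->1 | ready=[2] | order so far=[1, 5, 0]
  pop 2: indeg[3]->0; indeg[4]->1 | ready=[3] | order so far=[1, 5, 0, 2]
  pop 3: indeg[4]->0 | ready=[4] | order so far=[1, 5, 0, 2, 3]
  pop 4: no out-edges | ready=[] | order so far=[1, 5, 0, 2, 3, 4]
New canonical toposort: [1, 5, 0, 2, 3, 4]
Compare positions:
  Node 0: index 0 -> 2 (moved)
  Node 1: index 1 -> 0 (moved)
  Node 2: index 3 -> 3 (same)
  Node 3: index 4 -> 4 (same)
  Node 4: index 5 -> 5 (same)
  Node 5: index 2 -> 1 (moved)
Nodes that changed position: 0 1 5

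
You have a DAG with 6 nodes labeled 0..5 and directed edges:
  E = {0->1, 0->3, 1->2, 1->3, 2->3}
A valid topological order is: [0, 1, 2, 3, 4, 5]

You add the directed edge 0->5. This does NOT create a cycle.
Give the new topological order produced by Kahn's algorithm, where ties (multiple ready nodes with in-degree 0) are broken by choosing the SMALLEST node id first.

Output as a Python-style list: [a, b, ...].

Answer: [0, 1, 2, 3, 4, 5]

Derivation:
Old toposort: [0, 1, 2, 3, 4, 5]
Added edge: 0->5
Position of 0 (0) < position of 5 (5). Old order still valid.
Run Kahn's algorithm (break ties by smallest node id):
  initial in-degrees: [0, 1, 1, 3, 0, 1]
  ready (indeg=0): [0, 4]
  pop 0: indeg[1]->0; indeg[3]->2; indeg[5]->0 | ready=[1, 4, 5] | order so far=[0]
  pop 1: indeg[2]->0; indeg[3]->1 | ready=[2, 4, 5] | order so far=[0, 1]
  pop 2: indeg[3]->0 | ready=[3, 4, 5] | order so far=[0, 1, 2]
  pop 3: no out-edges | ready=[4, 5] | order so far=[0, 1, 2, 3]
  pop 4: no out-edges | ready=[5] | order so far=[0, 1, 2, 3, 4]
  pop 5: no out-edges | ready=[] | order so far=[0, 1, 2, 3, 4, 5]
  Result: [0, 1, 2, 3, 4, 5]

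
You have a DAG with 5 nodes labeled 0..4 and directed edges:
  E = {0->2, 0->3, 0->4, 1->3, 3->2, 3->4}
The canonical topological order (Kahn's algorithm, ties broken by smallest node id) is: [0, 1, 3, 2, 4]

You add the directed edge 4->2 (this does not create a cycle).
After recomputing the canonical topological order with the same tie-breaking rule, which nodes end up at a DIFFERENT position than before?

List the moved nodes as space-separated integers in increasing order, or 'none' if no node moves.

Old toposort: [0, 1, 3, 2, 4]
Added edge 4->2
Recompute Kahn (smallest-id tiebreak):
  initial in-degrees: [0, 0, 3, 2, 2]
  ready (indeg=0): [0, 1]
  pop 0: indeg[2]->2; indeg[3]->1; indeg[4]->1 | ready=[1] | order so far=[0]
  pop 1: indeg[3]->0 | ready=[3] | order so far=[0, 1]
  pop 3: indeg[2]->1; indeg[4]->0 | ready=[4] | order so far=[0, 1, 3]
  pop 4: indeg[2]->0 | ready=[2] | order so far=[0, 1, 3, 4]
  pop 2: no out-edges | ready=[] | order so far=[0, 1, 3, 4, 2]
New canonical toposort: [0, 1, 3, 4, 2]
Compare positions:
  Node 0: index 0 -> 0 (same)
  Node 1: index 1 -> 1 (same)
  Node 2: index 3 -> 4 (moved)
  Node 3: index 2 -> 2 (same)
  Node 4: index 4 -> 3 (moved)
Nodes that changed position: 2 4

Answer: 2 4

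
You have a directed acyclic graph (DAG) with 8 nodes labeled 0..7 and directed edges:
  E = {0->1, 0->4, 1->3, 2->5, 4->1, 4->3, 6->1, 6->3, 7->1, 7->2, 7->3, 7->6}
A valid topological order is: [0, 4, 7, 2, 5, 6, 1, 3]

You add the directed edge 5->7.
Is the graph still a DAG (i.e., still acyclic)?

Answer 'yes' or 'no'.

Given toposort: [0, 4, 7, 2, 5, 6, 1, 3]
Position of 5: index 4; position of 7: index 2
New edge 5->7: backward (u after v in old order)
Backward edge: old toposort is now invalid. Check if this creates a cycle.
Does 7 already reach 5? Reachable from 7: [1, 2, 3, 5, 6, 7]. YES -> cycle!
Still a DAG? no

Answer: no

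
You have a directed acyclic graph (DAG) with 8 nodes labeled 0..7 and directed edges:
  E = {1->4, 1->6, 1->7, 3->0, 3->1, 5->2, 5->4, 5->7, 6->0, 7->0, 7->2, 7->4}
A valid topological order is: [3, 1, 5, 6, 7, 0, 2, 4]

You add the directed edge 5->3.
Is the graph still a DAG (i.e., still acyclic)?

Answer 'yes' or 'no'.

Answer: yes

Derivation:
Given toposort: [3, 1, 5, 6, 7, 0, 2, 4]
Position of 5: index 2; position of 3: index 0
New edge 5->3: backward (u after v in old order)
Backward edge: old toposort is now invalid. Check if this creates a cycle.
Does 3 already reach 5? Reachable from 3: [0, 1, 2, 3, 4, 6, 7]. NO -> still a DAG (reorder needed).
Still a DAG? yes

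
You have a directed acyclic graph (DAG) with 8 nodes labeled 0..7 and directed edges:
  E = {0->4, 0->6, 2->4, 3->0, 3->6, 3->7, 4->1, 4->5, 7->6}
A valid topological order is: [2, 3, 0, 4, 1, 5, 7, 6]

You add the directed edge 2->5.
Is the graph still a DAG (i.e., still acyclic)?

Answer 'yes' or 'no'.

Answer: yes

Derivation:
Given toposort: [2, 3, 0, 4, 1, 5, 7, 6]
Position of 2: index 0; position of 5: index 5
New edge 2->5: forward
Forward edge: respects the existing order. Still a DAG, same toposort still valid.
Still a DAG? yes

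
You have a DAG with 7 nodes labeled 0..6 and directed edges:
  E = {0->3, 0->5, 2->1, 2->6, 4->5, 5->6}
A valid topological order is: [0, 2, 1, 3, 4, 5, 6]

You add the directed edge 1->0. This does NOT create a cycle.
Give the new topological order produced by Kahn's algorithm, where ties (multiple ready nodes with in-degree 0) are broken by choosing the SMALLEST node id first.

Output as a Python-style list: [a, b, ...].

Answer: [2, 1, 0, 3, 4, 5, 6]

Derivation:
Old toposort: [0, 2, 1, 3, 4, 5, 6]
Added edge: 1->0
Position of 1 (2) > position of 0 (0). Must reorder: 1 must now come before 0.
Run Kahn's algorithm (break ties by smallest node id):
  initial in-degrees: [1, 1, 0, 1, 0, 2, 2]
  ready (indeg=0): [2, 4]
  pop 2: indeg[1]->0; indeg[6]->1 | ready=[1, 4] | order so far=[2]
  pop 1: indeg[0]->0 | ready=[0, 4] | order so far=[2, 1]
  pop 0: indeg[3]->0; indeg[5]->1 | ready=[3, 4] | order so far=[2, 1, 0]
  pop 3: no out-edges | ready=[4] | order so far=[2, 1, 0, 3]
  pop 4: indeg[5]->0 | ready=[5] | order so far=[2, 1, 0, 3, 4]
  pop 5: indeg[6]->0 | ready=[6] | order so far=[2, 1, 0, 3, 4, 5]
  pop 6: no out-edges | ready=[] | order so far=[2, 1, 0, 3, 4, 5, 6]
  Result: [2, 1, 0, 3, 4, 5, 6]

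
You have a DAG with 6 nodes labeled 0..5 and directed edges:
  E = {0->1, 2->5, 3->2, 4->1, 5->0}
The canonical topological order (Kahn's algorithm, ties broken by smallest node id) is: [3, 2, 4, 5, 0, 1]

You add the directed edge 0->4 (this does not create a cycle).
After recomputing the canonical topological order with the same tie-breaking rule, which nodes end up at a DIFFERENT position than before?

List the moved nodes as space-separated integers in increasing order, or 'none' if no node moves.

Old toposort: [3, 2, 4, 5, 0, 1]
Added edge 0->4
Recompute Kahn (smallest-id tiebreak):
  initial in-degrees: [1, 2, 1, 0, 1, 1]
  ready (indeg=0): [3]
  pop 3: indeg[2]->0 | ready=[2] | order so far=[3]
  pop 2: indeg[5]->0 | ready=[5] | order so far=[3, 2]
  pop 5: indeg[0]->0 | ready=[0] | order so far=[3, 2, 5]
  pop 0: indeg[1]->1; indeg[4]->0 | ready=[4] | order so far=[3, 2, 5, 0]
  pop 4: indeg[1]->0 | ready=[1] | order so far=[3, 2, 5, 0, 4]
  pop 1: no out-edges | ready=[] | order so far=[3, 2, 5, 0, 4, 1]
New canonical toposort: [3, 2, 5, 0, 4, 1]
Compare positions:
  Node 0: index 4 -> 3 (moved)
  Node 1: index 5 -> 5 (same)
  Node 2: index 1 -> 1 (same)
  Node 3: index 0 -> 0 (same)
  Node 4: index 2 -> 4 (moved)
  Node 5: index 3 -> 2 (moved)
Nodes that changed position: 0 4 5

Answer: 0 4 5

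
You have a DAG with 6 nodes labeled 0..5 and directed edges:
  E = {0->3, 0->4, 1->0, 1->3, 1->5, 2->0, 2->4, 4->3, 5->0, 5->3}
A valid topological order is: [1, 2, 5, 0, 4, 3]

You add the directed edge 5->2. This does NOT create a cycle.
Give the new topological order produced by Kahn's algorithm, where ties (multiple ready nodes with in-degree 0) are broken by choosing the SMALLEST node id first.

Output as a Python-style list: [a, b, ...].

Answer: [1, 5, 2, 0, 4, 3]

Derivation:
Old toposort: [1, 2, 5, 0, 4, 3]
Added edge: 5->2
Position of 5 (2) > position of 2 (1). Must reorder: 5 must now come before 2.
Run Kahn's algorithm (break ties by smallest node id):
  initial in-degrees: [3, 0, 1, 4, 2, 1]
  ready (indeg=0): [1]
  pop 1: indeg[0]->2; indeg[3]->3; indeg[5]->0 | ready=[5] | order so far=[1]
  pop 5: indeg[0]->1; indeg[2]->0; indeg[3]->2 | ready=[2] | order so far=[1, 5]
  pop 2: indeg[0]->0; indeg[4]->1 | ready=[0] | order so far=[1, 5, 2]
  pop 0: indeg[3]->1; indeg[4]->0 | ready=[4] | order so far=[1, 5, 2, 0]
  pop 4: indeg[3]->0 | ready=[3] | order so far=[1, 5, 2, 0, 4]
  pop 3: no out-edges | ready=[] | order so far=[1, 5, 2, 0, 4, 3]
  Result: [1, 5, 2, 0, 4, 3]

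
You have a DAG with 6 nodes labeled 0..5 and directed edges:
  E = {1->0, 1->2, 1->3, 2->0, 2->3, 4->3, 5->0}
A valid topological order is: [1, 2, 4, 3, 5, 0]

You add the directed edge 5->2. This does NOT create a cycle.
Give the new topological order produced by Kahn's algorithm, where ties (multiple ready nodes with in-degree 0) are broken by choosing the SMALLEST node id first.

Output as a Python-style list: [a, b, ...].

Old toposort: [1, 2, 4, 3, 5, 0]
Added edge: 5->2
Position of 5 (4) > position of 2 (1). Must reorder: 5 must now come before 2.
Run Kahn's algorithm (break ties by smallest node id):
  initial in-degrees: [3, 0, 2, 3, 0, 0]
  ready (indeg=0): [1, 4, 5]
  pop 1: indeg[0]->2; indeg[2]->1; indeg[3]->2 | ready=[4, 5] | order so far=[1]
  pop 4: indeg[3]->1 | ready=[5] | order so far=[1, 4]
  pop 5: indeg[0]->1; indeg[2]->0 | ready=[2] | order so far=[1, 4, 5]
  pop 2: indeg[0]->0; indeg[3]->0 | ready=[0, 3] | order so far=[1, 4, 5, 2]
  pop 0: no out-edges | ready=[3] | order so far=[1, 4, 5, 2, 0]
  pop 3: no out-edges | ready=[] | order so far=[1, 4, 5, 2, 0, 3]
  Result: [1, 4, 5, 2, 0, 3]

Answer: [1, 4, 5, 2, 0, 3]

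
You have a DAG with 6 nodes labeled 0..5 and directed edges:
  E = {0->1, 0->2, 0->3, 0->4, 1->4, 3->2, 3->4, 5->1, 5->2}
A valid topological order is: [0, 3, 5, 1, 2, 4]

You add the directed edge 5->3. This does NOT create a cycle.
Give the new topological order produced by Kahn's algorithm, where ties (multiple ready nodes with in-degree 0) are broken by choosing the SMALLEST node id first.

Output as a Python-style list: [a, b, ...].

Old toposort: [0, 3, 5, 1, 2, 4]
Added edge: 5->3
Position of 5 (2) > position of 3 (1). Must reorder: 5 must now come before 3.
Run Kahn's algorithm (break ties by smallest node id):
  initial in-degrees: [0, 2, 3, 2, 3, 0]
  ready (indeg=0): [0, 5]
  pop 0: indeg[1]->1; indeg[2]->2; indeg[3]->1; indeg[4]->2 | ready=[5] | order so far=[0]
  pop 5: indeg[1]->0; indeg[2]->1; indeg[3]->0 | ready=[1, 3] | order so far=[0, 5]
  pop 1: indeg[4]->1 | ready=[3] | order so far=[0, 5, 1]
  pop 3: indeg[2]->0; indeg[4]->0 | ready=[2, 4] | order so far=[0, 5, 1, 3]
  pop 2: no out-edges | ready=[4] | order so far=[0, 5, 1, 3, 2]
  pop 4: no out-edges | ready=[] | order so far=[0, 5, 1, 3, 2, 4]
  Result: [0, 5, 1, 3, 2, 4]

Answer: [0, 5, 1, 3, 2, 4]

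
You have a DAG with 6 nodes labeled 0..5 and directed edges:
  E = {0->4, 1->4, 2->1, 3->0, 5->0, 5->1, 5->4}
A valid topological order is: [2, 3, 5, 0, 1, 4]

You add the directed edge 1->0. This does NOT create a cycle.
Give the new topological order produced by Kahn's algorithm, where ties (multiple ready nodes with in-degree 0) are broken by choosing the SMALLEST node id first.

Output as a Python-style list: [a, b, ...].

Answer: [2, 3, 5, 1, 0, 4]

Derivation:
Old toposort: [2, 3, 5, 0, 1, 4]
Added edge: 1->0
Position of 1 (4) > position of 0 (3). Must reorder: 1 must now come before 0.
Run Kahn's algorithm (break ties by smallest node id):
  initial in-degrees: [3, 2, 0, 0, 3, 0]
  ready (indeg=0): [2, 3, 5]
  pop 2: indeg[1]->1 | ready=[3, 5] | order so far=[2]
  pop 3: indeg[0]->2 | ready=[5] | order so far=[2, 3]
  pop 5: indeg[0]->1; indeg[1]->0; indeg[4]->2 | ready=[1] | order so far=[2, 3, 5]
  pop 1: indeg[0]->0; indeg[4]->1 | ready=[0] | order so far=[2, 3, 5, 1]
  pop 0: indeg[4]->0 | ready=[4] | order so far=[2, 3, 5, 1, 0]
  pop 4: no out-edges | ready=[] | order so far=[2, 3, 5, 1, 0, 4]
  Result: [2, 3, 5, 1, 0, 4]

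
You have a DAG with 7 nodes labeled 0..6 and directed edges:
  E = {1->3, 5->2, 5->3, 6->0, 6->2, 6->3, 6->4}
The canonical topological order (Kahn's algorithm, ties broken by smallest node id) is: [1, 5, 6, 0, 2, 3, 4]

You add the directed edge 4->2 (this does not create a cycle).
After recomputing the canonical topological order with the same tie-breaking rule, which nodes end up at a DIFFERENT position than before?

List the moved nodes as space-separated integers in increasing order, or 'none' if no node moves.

Answer: 2 3 4

Derivation:
Old toposort: [1, 5, 6, 0, 2, 3, 4]
Added edge 4->2
Recompute Kahn (smallest-id tiebreak):
  initial in-degrees: [1, 0, 3, 3, 1, 0, 0]
  ready (indeg=0): [1, 5, 6]
  pop 1: indeg[3]->2 | ready=[5, 6] | order so far=[1]
  pop 5: indeg[2]->2; indeg[3]->1 | ready=[6] | order so far=[1, 5]
  pop 6: indeg[0]->0; indeg[2]->1; indeg[3]->0; indeg[4]->0 | ready=[0, 3, 4] | order so far=[1, 5, 6]
  pop 0: no out-edges | ready=[3, 4] | order so far=[1, 5, 6, 0]
  pop 3: no out-edges | ready=[4] | order so far=[1, 5, 6, 0, 3]
  pop 4: indeg[2]->0 | ready=[2] | order so far=[1, 5, 6, 0, 3, 4]
  pop 2: no out-edges | ready=[] | order so far=[1, 5, 6, 0, 3, 4, 2]
New canonical toposort: [1, 5, 6, 0, 3, 4, 2]
Compare positions:
  Node 0: index 3 -> 3 (same)
  Node 1: index 0 -> 0 (same)
  Node 2: index 4 -> 6 (moved)
  Node 3: index 5 -> 4 (moved)
  Node 4: index 6 -> 5 (moved)
  Node 5: index 1 -> 1 (same)
  Node 6: index 2 -> 2 (same)
Nodes that changed position: 2 3 4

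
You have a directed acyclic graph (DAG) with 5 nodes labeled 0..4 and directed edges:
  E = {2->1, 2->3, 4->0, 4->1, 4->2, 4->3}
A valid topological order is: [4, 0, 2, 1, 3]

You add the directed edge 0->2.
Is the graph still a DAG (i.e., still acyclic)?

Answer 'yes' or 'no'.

Answer: yes

Derivation:
Given toposort: [4, 0, 2, 1, 3]
Position of 0: index 1; position of 2: index 2
New edge 0->2: forward
Forward edge: respects the existing order. Still a DAG, same toposort still valid.
Still a DAG? yes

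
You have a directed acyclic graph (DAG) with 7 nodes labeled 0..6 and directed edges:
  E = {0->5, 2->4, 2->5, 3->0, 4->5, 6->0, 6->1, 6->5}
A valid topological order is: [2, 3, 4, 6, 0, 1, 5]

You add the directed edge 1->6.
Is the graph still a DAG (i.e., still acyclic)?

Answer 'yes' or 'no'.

Answer: no

Derivation:
Given toposort: [2, 3, 4, 6, 0, 1, 5]
Position of 1: index 5; position of 6: index 3
New edge 1->6: backward (u after v in old order)
Backward edge: old toposort is now invalid. Check if this creates a cycle.
Does 6 already reach 1? Reachable from 6: [0, 1, 5, 6]. YES -> cycle!
Still a DAG? no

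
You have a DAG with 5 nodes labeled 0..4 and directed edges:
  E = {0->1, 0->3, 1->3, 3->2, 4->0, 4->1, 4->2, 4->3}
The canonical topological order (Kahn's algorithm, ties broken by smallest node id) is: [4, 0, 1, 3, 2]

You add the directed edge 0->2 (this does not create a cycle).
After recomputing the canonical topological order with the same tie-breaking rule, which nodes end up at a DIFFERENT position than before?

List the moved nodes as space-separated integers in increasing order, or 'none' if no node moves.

Answer: none

Derivation:
Old toposort: [4, 0, 1, 3, 2]
Added edge 0->2
Recompute Kahn (smallest-id tiebreak):
  initial in-degrees: [1, 2, 3, 3, 0]
  ready (indeg=0): [4]
  pop 4: indeg[0]->0; indeg[1]->1; indeg[2]->2; indeg[3]->2 | ready=[0] | order so far=[4]
  pop 0: indeg[1]->0; indeg[2]->1; indeg[3]->1 | ready=[1] | order so far=[4, 0]
  pop 1: indeg[3]->0 | ready=[3] | order so far=[4, 0, 1]
  pop 3: indeg[2]->0 | ready=[2] | order so far=[4, 0, 1, 3]
  pop 2: no out-edges | ready=[] | order so far=[4, 0, 1, 3, 2]
New canonical toposort: [4, 0, 1, 3, 2]
Compare positions:
  Node 0: index 1 -> 1 (same)
  Node 1: index 2 -> 2 (same)
  Node 2: index 4 -> 4 (same)
  Node 3: index 3 -> 3 (same)
  Node 4: index 0 -> 0 (same)
Nodes that changed position: none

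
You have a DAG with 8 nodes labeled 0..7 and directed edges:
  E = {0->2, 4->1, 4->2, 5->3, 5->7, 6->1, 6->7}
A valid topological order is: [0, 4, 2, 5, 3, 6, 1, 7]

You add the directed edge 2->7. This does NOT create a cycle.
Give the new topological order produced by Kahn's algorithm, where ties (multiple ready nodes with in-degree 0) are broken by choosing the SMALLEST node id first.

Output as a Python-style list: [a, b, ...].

Answer: [0, 4, 2, 5, 3, 6, 1, 7]

Derivation:
Old toposort: [0, 4, 2, 5, 3, 6, 1, 7]
Added edge: 2->7
Position of 2 (2) < position of 7 (7). Old order still valid.
Run Kahn's algorithm (break ties by smallest node id):
  initial in-degrees: [0, 2, 2, 1, 0, 0, 0, 3]
  ready (indeg=0): [0, 4, 5, 6]
  pop 0: indeg[2]->1 | ready=[4, 5, 6] | order so far=[0]
  pop 4: indeg[1]->1; indeg[2]->0 | ready=[2, 5, 6] | order so far=[0, 4]
  pop 2: indeg[7]->2 | ready=[5, 6] | order so far=[0, 4, 2]
  pop 5: indeg[3]->0; indeg[7]->1 | ready=[3, 6] | order so far=[0, 4, 2, 5]
  pop 3: no out-edges | ready=[6] | order so far=[0, 4, 2, 5, 3]
  pop 6: indeg[1]->0; indeg[7]->0 | ready=[1, 7] | order so far=[0, 4, 2, 5, 3, 6]
  pop 1: no out-edges | ready=[7] | order so far=[0, 4, 2, 5, 3, 6, 1]
  pop 7: no out-edges | ready=[] | order so far=[0, 4, 2, 5, 3, 6, 1, 7]
  Result: [0, 4, 2, 5, 3, 6, 1, 7]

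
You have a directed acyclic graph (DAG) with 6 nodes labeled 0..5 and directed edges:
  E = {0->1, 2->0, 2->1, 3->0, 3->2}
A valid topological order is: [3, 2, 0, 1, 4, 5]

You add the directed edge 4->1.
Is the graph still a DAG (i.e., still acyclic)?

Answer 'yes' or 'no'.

Answer: yes

Derivation:
Given toposort: [3, 2, 0, 1, 4, 5]
Position of 4: index 4; position of 1: index 3
New edge 4->1: backward (u after v in old order)
Backward edge: old toposort is now invalid. Check if this creates a cycle.
Does 1 already reach 4? Reachable from 1: [1]. NO -> still a DAG (reorder needed).
Still a DAG? yes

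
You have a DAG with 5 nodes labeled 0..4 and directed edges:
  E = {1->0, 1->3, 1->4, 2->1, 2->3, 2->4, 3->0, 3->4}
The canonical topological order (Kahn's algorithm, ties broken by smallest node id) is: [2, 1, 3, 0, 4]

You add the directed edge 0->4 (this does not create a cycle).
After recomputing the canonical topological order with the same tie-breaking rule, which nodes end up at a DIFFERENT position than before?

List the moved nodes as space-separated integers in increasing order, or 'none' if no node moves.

Answer: none

Derivation:
Old toposort: [2, 1, 3, 0, 4]
Added edge 0->4
Recompute Kahn (smallest-id tiebreak):
  initial in-degrees: [2, 1, 0, 2, 4]
  ready (indeg=0): [2]
  pop 2: indeg[1]->0; indeg[3]->1; indeg[4]->3 | ready=[1] | order so far=[2]
  pop 1: indeg[0]->1; indeg[3]->0; indeg[4]->2 | ready=[3] | order so far=[2, 1]
  pop 3: indeg[0]->0; indeg[4]->1 | ready=[0] | order so far=[2, 1, 3]
  pop 0: indeg[4]->0 | ready=[4] | order so far=[2, 1, 3, 0]
  pop 4: no out-edges | ready=[] | order so far=[2, 1, 3, 0, 4]
New canonical toposort: [2, 1, 3, 0, 4]
Compare positions:
  Node 0: index 3 -> 3 (same)
  Node 1: index 1 -> 1 (same)
  Node 2: index 0 -> 0 (same)
  Node 3: index 2 -> 2 (same)
  Node 4: index 4 -> 4 (same)
Nodes that changed position: none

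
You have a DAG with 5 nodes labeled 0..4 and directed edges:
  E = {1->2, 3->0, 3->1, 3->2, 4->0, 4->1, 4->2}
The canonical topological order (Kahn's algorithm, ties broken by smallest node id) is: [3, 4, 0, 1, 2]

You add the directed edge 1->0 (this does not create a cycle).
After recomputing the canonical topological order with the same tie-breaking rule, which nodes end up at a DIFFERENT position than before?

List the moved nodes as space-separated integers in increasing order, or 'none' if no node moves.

Answer: 0 1

Derivation:
Old toposort: [3, 4, 0, 1, 2]
Added edge 1->0
Recompute Kahn (smallest-id tiebreak):
  initial in-degrees: [3, 2, 3, 0, 0]
  ready (indeg=0): [3, 4]
  pop 3: indeg[0]->2; indeg[1]->1; indeg[2]->2 | ready=[4] | order so far=[3]
  pop 4: indeg[0]->1; indeg[1]->0; indeg[2]->1 | ready=[1] | order so far=[3, 4]
  pop 1: indeg[0]->0; indeg[2]->0 | ready=[0, 2] | order so far=[3, 4, 1]
  pop 0: no out-edges | ready=[2] | order so far=[3, 4, 1, 0]
  pop 2: no out-edges | ready=[] | order so far=[3, 4, 1, 0, 2]
New canonical toposort: [3, 4, 1, 0, 2]
Compare positions:
  Node 0: index 2 -> 3 (moved)
  Node 1: index 3 -> 2 (moved)
  Node 2: index 4 -> 4 (same)
  Node 3: index 0 -> 0 (same)
  Node 4: index 1 -> 1 (same)
Nodes that changed position: 0 1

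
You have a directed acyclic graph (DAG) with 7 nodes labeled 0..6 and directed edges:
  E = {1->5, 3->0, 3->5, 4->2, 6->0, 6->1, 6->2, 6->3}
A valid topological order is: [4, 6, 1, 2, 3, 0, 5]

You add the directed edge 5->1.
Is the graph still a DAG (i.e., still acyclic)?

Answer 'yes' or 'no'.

Given toposort: [4, 6, 1, 2, 3, 0, 5]
Position of 5: index 6; position of 1: index 2
New edge 5->1: backward (u after v in old order)
Backward edge: old toposort is now invalid. Check if this creates a cycle.
Does 1 already reach 5? Reachable from 1: [1, 5]. YES -> cycle!
Still a DAG? no

Answer: no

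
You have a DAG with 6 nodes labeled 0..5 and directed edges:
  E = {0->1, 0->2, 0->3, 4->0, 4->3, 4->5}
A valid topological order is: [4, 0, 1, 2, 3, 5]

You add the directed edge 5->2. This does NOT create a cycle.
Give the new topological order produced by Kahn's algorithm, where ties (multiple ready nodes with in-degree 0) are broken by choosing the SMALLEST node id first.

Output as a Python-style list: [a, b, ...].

Old toposort: [4, 0, 1, 2, 3, 5]
Added edge: 5->2
Position of 5 (5) > position of 2 (3). Must reorder: 5 must now come before 2.
Run Kahn's algorithm (break ties by smallest node id):
  initial in-degrees: [1, 1, 2, 2, 0, 1]
  ready (indeg=0): [4]
  pop 4: indeg[0]->0; indeg[3]->1; indeg[5]->0 | ready=[0, 5] | order so far=[4]
  pop 0: indeg[1]->0; indeg[2]->1; indeg[3]->0 | ready=[1, 3, 5] | order so far=[4, 0]
  pop 1: no out-edges | ready=[3, 5] | order so far=[4, 0, 1]
  pop 3: no out-edges | ready=[5] | order so far=[4, 0, 1, 3]
  pop 5: indeg[2]->0 | ready=[2] | order so far=[4, 0, 1, 3, 5]
  pop 2: no out-edges | ready=[] | order so far=[4, 0, 1, 3, 5, 2]
  Result: [4, 0, 1, 3, 5, 2]

Answer: [4, 0, 1, 3, 5, 2]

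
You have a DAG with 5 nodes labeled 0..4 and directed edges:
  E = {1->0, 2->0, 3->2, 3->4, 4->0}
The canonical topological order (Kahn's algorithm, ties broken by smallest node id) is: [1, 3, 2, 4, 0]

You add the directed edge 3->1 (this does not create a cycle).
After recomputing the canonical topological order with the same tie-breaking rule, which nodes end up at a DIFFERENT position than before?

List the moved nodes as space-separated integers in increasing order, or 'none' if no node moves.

Old toposort: [1, 3, 2, 4, 0]
Added edge 3->1
Recompute Kahn (smallest-id tiebreak):
  initial in-degrees: [3, 1, 1, 0, 1]
  ready (indeg=0): [3]
  pop 3: indeg[1]->0; indeg[2]->0; indeg[4]->0 | ready=[1, 2, 4] | order so far=[3]
  pop 1: indeg[0]->2 | ready=[2, 4] | order so far=[3, 1]
  pop 2: indeg[0]->1 | ready=[4] | order so far=[3, 1, 2]
  pop 4: indeg[0]->0 | ready=[0] | order so far=[3, 1, 2, 4]
  pop 0: no out-edges | ready=[] | order so far=[3, 1, 2, 4, 0]
New canonical toposort: [3, 1, 2, 4, 0]
Compare positions:
  Node 0: index 4 -> 4 (same)
  Node 1: index 0 -> 1 (moved)
  Node 2: index 2 -> 2 (same)
  Node 3: index 1 -> 0 (moved)
  Node 4: index 3 -> 3 (same)
Nodes that changed position: 1 3

Answer: 1 3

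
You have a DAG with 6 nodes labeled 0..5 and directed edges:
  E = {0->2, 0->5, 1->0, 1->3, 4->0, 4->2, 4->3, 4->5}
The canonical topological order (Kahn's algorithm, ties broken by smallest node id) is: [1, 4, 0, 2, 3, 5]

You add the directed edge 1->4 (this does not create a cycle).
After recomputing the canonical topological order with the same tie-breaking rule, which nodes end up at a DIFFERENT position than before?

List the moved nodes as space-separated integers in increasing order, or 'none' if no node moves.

Answer: none

Derivation:
Old toposort: [1, 4, 0, 2, 3, 5]
Added edge 1->4
Recompute Kahn (smallest-id tiebreak):
  initial in-degrees: [2, 0, 2, 2, 1, 2]
  ready (indeg=0): [1]
  pop 1: indeg[0]->1; indeg[3]->1; indeg[4]->0 | ready=[4] | order so far=[1]
  pop 4: indeg[0]->0; indeg[2]->1; indeg[3]->0; indeg[5]->1 | ready=[0, 3] | order so far=[1, 4]
  pop 0: indeg[2]->0; indeg[5]->0 | ready=[2, 3, 5] | order so far=[1, 4, 0]
  pop 2: no out-edges | ready=[3, 5] | order so far=[1, 4, 0, 2]
  pop 3: no out-edges | ready=[5] | order so far=[1, 4, 0, 2, 3]
  pop 5: no out-edges | ready=[] | order so far=[1, 4, 0, 2, 3, 5]
New canonical toposort: [1, 4, 0, 2, 3, 5]
Compare positions:
  Node 0: index 2 -> 2 (same)
  Node 1: index 0 -> 0 (same)
  Node 2: index 3 -> 3 (same)
  Node 3: index 4 -> 4 (same)
  Node 4: index 1 -> 1 (same)
  Node 5: index 5 -> 5 (same)
Nodes that changed position: none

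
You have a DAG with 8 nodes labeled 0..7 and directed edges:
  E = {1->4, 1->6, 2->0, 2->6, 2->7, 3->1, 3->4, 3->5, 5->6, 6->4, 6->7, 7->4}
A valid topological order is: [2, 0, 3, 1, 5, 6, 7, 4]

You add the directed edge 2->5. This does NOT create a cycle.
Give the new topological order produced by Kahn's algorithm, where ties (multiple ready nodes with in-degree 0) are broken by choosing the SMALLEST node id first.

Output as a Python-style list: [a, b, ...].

Answer: [2, 0, 3, 1, 5, 6, 7, 4]

Derivation:
Old toposort: [2, 0, 3, 1, 5, 6, 7, 4]
Added edge: 2->5
Position of 2 (0) < position of 5 (4). Old order still valid.
Run Kahn's algorithm (break ties by smallest node id):
  initial in-degrees: [1, 1, 0, 0, 4, 2, 3, 2]
  ready (indeg=0): [2, 3]
  pop 2: indeg[0]->0; indeg[5]->1; indeg[6]->2; indeg[7]->1 | ready=[0, 3] | order so far=[2]
  pop 0: no out-edges | ready=[3] | order so far=[2, 0]
  pop 3: indeg[1]->0; indeg[4]->3; indeg[5]->0 | ready=[1, 5] | order so far=[2, 0, 3]
  pop 1: indeg[4]->2; indeg[6]->1 | ready=[5] | order so far=[2, 0, 3, 1]
  pop 5: indeg[6]->0 | ready=[6] | order so far=[2, 0, 3, 1, 5]
  pop 6: indeg[4]->1; indeg[7]->0 | ready=[7] | order so far=[2, 0, 3, 1, 5, 6]
  pop 7: indeg[4]->0 | ready=[4] | order so far=[2, 0, 3, 1, 5, 6, 7]
  pop 4: no out-edges | ready=[] | order so far=[2, 0, 3, 1, 5, 6, 7, 4]
  Result: [2, 0, 3, 1, 5, 6, 7, 4]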